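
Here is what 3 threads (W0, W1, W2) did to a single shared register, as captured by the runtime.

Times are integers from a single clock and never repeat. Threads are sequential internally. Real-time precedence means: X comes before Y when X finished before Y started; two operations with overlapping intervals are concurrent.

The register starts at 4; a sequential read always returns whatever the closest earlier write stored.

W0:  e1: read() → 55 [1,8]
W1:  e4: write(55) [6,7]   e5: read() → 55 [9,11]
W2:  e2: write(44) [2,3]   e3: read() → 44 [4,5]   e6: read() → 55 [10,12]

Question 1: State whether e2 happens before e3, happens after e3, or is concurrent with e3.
e2 spans [2,3], e3 spans [4,5]
resp(e2)=3 < inv(e3)=4

before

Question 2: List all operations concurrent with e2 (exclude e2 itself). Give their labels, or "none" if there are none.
concurrent with e2 ([2,3]): every op whose interval crosses 2..3
e1 [1,8]: concurrent
e3 [4,5]: after
e4 [6,7]: after
e5 [9,11]: after
e6 [10,12]: after

e1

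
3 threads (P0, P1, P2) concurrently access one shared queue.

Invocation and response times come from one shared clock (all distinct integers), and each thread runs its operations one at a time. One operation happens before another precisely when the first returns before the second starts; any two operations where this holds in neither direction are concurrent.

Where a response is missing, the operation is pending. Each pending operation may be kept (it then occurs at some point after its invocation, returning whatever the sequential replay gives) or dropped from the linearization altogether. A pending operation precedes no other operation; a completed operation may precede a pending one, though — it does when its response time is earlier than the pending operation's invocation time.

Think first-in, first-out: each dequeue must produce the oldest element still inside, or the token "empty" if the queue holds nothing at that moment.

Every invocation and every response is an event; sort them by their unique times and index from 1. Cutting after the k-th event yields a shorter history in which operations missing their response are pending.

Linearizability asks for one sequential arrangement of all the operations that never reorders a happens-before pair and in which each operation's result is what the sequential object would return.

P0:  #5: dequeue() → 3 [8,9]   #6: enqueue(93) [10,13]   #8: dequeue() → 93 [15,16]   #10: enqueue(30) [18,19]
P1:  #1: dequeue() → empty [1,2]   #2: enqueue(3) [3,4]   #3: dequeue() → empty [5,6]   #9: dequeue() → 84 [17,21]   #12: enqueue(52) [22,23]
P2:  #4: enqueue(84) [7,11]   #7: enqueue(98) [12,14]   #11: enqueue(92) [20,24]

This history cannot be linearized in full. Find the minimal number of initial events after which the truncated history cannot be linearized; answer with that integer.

6

events 1..5 are still linearizable — one witness is #1, #2:
1. #1 dequeue() → empty, leaving queue <>
2. #2 enqueue(3), leaving queue <3>
adding event 6 (#3 responds at 6) leaves no legal real-time order
one such order, #1, #2, #3, breaks at step 3 where #3 dequeue() → empty is illegal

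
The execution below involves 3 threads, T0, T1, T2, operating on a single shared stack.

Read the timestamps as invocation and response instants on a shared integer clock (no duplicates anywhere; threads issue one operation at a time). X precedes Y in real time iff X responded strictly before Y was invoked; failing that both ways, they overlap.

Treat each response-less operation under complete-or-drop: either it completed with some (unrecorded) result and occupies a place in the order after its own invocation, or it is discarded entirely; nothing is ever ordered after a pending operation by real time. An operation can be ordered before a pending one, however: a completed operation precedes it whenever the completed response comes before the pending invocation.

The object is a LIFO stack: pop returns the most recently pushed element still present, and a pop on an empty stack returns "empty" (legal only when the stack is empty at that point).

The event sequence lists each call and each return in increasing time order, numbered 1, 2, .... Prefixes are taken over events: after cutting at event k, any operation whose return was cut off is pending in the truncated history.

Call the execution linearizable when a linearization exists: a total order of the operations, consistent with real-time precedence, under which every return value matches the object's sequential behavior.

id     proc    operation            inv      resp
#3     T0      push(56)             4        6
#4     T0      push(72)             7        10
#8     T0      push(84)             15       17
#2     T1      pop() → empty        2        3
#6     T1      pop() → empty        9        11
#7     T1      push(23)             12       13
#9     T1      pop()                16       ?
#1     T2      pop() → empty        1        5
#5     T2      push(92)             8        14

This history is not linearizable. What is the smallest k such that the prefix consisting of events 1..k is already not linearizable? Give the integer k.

11

a valid linearization of events 1..10 exists, for instance #1, #2, #3, #4:
after step 1 (#1 pop() → empty): stack <>
after step 2 (#2 pop() → empty): stack <>
after step 3 (#3 push(56)): stack <56>
after step 4 (#4 push(72)): stack <56,72>
at event 11 (#6's time-11 response) nothing linearizes any more
completion choices over the 1 pending operation (#5) were checked; none helps
for example #1, #2, #3, #4, #6 (pending dropped) fails at step 5: #6 pop() → empty is not legal there
for example #1, #2, #3, #6, #4 (pending dropped) fails at step 4: #6 pop() → empty is not legal there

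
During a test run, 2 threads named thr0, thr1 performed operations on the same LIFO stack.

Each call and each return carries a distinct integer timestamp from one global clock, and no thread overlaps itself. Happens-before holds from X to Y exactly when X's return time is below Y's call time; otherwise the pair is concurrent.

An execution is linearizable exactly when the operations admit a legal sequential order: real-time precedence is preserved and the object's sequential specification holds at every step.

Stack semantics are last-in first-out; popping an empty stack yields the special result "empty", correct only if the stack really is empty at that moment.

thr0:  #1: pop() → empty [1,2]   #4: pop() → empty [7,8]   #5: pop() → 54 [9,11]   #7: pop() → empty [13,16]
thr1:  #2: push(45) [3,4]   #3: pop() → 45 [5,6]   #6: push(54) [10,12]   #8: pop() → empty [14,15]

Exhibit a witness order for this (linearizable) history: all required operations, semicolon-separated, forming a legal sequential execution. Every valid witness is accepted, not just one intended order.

1. #1 pop() → empty, leaving stack <>
2. #2 push(45), leaving stack <45>
3. #3 pop() → 45, leaving stack <>
4. #4 pop() → empty, leaving stack <>
5. #6 push(54), leaving stack <54>
6. #5 pop() → 54, leaving stack <>
7. #7 pop() → empty, leaving stack <>
8. #8 pop() → empty, leaving stack <>

#1; #2; #3; #4; #6; #5; #7; #8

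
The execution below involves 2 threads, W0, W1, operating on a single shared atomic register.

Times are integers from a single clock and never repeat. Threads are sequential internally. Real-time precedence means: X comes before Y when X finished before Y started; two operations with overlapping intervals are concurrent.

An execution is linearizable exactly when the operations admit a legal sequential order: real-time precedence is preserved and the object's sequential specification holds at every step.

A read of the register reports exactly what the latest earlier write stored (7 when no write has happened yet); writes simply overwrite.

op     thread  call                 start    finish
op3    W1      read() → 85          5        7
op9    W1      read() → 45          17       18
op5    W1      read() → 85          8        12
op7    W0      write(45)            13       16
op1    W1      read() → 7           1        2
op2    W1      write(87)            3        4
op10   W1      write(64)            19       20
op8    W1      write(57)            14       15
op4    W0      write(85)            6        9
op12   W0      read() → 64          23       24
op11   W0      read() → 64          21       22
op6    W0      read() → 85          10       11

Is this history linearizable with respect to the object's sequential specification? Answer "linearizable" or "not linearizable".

linearizable

witness order: op1, op2, op4, op3, op5, op6, op8, op7, op9, op10, op11, op12
after step 1 (op1 read() → 7): value 7
after step 2 (op2 write(87)): value 87
after step 3 (op4 write(85)): value 85
after step 4 (op3 read() → 85): value 85
after step 5 (op5 read() → 85): value 85
after step 6 (op6 read() → 85): value 85
after step 7 (op8 write(57)): value 57
after step 8 (op7 write(45)): value 45
after step 9 (op9 read() → 45): value 45
after step 10 (op10 write(64)): value 64
after step 11 (op11 read() → 64): value 64
after step 12 (op12 read() → 64): value 64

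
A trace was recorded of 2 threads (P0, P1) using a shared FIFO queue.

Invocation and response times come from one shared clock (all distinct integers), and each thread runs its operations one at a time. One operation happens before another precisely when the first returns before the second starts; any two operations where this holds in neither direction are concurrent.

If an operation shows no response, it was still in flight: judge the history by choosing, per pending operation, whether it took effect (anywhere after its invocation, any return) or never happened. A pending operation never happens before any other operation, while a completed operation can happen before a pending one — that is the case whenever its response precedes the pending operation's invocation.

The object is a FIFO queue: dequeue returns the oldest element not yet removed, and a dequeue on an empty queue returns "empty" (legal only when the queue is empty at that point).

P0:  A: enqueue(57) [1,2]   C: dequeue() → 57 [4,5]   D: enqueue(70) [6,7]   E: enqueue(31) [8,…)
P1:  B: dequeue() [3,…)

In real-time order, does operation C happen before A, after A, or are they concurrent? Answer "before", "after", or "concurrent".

after

C spans [4,5], A spans [1,2]
resp(A)=2 < inv(C)=4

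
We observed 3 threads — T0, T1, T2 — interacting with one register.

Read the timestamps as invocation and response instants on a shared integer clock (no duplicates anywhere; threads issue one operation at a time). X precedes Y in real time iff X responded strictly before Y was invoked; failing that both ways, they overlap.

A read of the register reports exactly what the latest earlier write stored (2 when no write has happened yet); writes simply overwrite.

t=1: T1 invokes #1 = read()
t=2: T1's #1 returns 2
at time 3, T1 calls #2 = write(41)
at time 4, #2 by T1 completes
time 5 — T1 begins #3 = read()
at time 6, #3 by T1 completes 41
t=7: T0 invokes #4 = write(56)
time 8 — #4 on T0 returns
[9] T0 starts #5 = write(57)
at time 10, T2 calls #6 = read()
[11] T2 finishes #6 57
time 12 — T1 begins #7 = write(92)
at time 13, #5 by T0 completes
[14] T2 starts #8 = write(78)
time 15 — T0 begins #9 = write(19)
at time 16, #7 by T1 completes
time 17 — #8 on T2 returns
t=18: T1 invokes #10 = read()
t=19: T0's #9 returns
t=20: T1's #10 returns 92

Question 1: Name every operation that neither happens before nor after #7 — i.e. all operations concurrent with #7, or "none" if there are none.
Answer: #5, #8, #9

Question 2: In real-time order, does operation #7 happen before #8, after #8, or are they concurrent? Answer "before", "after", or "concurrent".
Answer: concurrent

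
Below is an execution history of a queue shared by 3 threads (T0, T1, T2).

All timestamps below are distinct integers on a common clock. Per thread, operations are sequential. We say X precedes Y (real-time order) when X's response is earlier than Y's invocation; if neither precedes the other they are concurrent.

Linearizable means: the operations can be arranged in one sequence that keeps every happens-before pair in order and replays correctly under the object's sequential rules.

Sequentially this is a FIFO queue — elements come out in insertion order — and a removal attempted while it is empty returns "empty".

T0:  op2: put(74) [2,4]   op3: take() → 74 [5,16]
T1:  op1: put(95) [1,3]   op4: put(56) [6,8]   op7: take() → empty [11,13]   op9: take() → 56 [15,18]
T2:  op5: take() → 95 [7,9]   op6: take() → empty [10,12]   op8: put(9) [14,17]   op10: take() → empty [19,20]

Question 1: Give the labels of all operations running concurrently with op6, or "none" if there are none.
Answer: op3, op7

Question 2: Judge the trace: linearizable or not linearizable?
prefix check: 1..12 passes, 1..13 fails once op7's time-13 response joins
every one of the 8 real-time-consistent orders over 6 completed queue ops fails the sequential spec
completion choices over the 1 pending operation (op3) were checked; none helps
sample order op1, op2, op4, op5, op6, op7 (pending dropped) stalls at step 5 — op6 take() → empty has no legal effect
sample order op1, op2, op4, op5, op7, op6 (pending dropped) stalls at step 5 — op7 take() → empty has no legal effect

not linearizable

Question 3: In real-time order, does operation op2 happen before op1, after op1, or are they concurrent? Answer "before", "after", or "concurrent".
Answer: concurrent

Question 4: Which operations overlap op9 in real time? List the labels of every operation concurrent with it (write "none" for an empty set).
Answer: op3, op8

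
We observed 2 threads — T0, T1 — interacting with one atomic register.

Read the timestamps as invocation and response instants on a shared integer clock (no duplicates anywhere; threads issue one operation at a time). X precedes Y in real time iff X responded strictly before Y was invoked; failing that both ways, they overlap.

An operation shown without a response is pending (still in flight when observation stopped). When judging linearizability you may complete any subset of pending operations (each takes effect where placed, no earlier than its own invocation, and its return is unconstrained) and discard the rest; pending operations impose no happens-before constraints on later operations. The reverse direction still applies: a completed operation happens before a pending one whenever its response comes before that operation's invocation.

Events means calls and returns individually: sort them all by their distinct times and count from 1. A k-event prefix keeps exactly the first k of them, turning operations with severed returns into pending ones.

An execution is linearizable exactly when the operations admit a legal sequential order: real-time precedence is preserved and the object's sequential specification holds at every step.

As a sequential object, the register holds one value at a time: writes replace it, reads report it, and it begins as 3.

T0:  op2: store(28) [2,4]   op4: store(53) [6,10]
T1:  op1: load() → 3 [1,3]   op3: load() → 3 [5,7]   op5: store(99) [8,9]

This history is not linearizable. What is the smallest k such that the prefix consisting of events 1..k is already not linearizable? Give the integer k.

7

events 1..6 are linearizable, e.g. via op1, op2:
1. op1 load() → 3, leaving value 3
2. op2 store(28), leaving value 28
at event 7 (op3's time-7 response) nothing linearizes any more
including or dropping the 1 pending operation (op4) in any combination fails
one such order, op1, op2, op3 (pending dropped), breaks at step 3 where op3 load() → 3 is illegal
one such order, op2, op1, op3 (pending dropped), breaks at step 2 where op1 load() → 3 is illegal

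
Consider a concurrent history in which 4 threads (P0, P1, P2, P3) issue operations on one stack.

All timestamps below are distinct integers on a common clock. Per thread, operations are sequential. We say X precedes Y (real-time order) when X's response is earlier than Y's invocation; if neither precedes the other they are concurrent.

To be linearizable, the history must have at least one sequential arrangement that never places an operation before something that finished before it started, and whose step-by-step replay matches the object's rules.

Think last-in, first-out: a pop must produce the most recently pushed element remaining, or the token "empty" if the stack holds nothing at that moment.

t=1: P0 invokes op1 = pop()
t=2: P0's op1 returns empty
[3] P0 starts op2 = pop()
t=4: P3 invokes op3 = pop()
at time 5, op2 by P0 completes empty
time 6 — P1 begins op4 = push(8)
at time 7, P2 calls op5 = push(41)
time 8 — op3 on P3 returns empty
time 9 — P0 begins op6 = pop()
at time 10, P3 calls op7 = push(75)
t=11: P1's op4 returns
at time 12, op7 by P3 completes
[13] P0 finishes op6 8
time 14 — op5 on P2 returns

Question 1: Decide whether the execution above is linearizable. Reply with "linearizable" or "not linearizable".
witness order: op1, op2, op3, op4, op6, op5, op7
step 1: op1 pop() → empty — stack <>
step 2: op2 pop() → empty — stack <>
step 3: op3 pop() → empty — stack <>
step 4: op4 push(8) — stack <8>
step 5: op6 pop() → 8 — stack <>
step 6: op5 push(41) — stack <41>
step 7: op7 push(75) — stack <41,75>

linearizable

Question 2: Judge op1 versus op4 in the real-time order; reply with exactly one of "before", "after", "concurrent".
op1 spans [1,2], op4 spans [6,11]
resp(op1)=2 < inv(op4)=6

before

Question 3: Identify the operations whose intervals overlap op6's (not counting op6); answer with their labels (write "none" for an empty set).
op6 runs from 9 to 13; window-overlapping ops are concurrent
op1 [1,2]: before
op2 [3,5]: before
op3 [4,8]: before
op4 [6,11]: concurrent
op5 [7,14]: concurrent
op7 [10,12]: concurrent

op4, op5, op7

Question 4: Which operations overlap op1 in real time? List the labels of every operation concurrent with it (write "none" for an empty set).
op1 spans [1,2]: anything still running between times 1 and 2 counts as concurrent
op2 [3,5]: after
op3 [4,8]: after
op4 [6,11]: after
op5 [7,14]: after
op6 [9,13]: after
op7 [10,12]: after

none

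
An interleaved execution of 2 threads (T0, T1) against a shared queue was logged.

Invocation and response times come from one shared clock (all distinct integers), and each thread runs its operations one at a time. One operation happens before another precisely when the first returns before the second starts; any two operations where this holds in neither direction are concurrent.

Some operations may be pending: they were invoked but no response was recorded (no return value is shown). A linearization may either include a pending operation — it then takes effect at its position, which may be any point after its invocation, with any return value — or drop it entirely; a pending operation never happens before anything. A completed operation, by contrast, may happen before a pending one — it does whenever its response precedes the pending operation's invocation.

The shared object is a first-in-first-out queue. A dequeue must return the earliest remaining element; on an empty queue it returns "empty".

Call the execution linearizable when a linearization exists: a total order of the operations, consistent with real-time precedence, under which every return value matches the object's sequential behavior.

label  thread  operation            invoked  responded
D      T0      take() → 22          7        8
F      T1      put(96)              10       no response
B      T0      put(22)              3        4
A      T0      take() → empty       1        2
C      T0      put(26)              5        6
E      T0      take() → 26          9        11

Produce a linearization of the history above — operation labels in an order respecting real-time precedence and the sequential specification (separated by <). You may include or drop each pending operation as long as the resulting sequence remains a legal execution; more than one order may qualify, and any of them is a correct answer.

step 1: A take() → empty — queue <>
step 2: B put(22) — queue <22>
step 3: C put(26) — queue <22,26>
step 4: D take() → 22 — queue <26>
step 5: E take() → 26 — queue <>

A < B < C < D < E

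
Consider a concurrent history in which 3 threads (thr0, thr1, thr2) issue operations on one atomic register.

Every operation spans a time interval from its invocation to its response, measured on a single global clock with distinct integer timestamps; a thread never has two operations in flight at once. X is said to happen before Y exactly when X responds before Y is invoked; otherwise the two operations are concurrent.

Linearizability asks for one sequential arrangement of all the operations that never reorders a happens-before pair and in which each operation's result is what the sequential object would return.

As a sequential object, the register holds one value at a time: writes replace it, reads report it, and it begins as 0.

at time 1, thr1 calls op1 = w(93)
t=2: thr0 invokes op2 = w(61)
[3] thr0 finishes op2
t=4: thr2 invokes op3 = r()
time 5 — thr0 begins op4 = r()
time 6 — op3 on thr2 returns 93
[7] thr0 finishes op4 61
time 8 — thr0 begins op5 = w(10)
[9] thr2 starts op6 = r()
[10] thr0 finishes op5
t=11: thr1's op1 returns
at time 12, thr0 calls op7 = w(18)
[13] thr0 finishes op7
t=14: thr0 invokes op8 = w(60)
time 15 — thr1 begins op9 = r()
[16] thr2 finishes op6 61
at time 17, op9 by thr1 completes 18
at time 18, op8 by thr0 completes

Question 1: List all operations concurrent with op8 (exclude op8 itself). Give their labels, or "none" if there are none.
Answer: op6, op9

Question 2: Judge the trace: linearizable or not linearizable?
not linearizable

the violation lands at event 16, op6's response at time 16: events 1..15 linearize, events 1..16 do not
all 34 real-time-respecting orders fail — 7 completed atomic register operations, no legal replay
no escape via the 2 pending operations (op8, op9): every completion choice fails
take op1, op2, op3, op4, op5, op6, op7 (pending dropped): step 3 already fails, because op3 r() → 93 cannot occur there
take op1, op2, op3, op4, op5, op7, op6 (pending dropped): step 3 already fails, because op3 r() → 93 cannot occur there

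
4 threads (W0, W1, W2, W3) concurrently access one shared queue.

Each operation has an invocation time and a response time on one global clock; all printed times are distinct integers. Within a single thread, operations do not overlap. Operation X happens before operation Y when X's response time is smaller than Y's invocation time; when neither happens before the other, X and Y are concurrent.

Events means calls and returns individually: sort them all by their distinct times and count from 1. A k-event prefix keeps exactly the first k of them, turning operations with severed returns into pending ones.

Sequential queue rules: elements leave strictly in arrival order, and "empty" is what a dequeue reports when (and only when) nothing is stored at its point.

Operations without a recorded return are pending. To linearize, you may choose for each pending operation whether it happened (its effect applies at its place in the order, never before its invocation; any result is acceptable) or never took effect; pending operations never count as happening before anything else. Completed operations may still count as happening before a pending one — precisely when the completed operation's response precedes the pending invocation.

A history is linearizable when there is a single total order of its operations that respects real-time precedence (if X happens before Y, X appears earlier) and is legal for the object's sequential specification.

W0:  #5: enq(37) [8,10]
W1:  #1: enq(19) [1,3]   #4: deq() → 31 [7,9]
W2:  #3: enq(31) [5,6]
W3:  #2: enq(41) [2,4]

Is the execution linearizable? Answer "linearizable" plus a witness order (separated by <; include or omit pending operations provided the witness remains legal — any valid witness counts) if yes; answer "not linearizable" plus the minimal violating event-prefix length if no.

the violation lands at event 9, #4's response at time 9: events 1..8 linearize, events 1..9 do not
real-time-consistent orders of the 4 completed operations: 2 — all fail the queue replay
no completion choice of the 1 pending operation (#5) rescues it — every subset was tried
sample order #1, #2, #3, #4 (pending dropped) stalls at step 4 — #4 deq() → 31 has no legal effect
sample order #2, #1, #3, #4 (pending dropped) stalls at step 4 — #4 deq() → 31 has no legal effect

not linearizable — minimal violating prefix: 9 events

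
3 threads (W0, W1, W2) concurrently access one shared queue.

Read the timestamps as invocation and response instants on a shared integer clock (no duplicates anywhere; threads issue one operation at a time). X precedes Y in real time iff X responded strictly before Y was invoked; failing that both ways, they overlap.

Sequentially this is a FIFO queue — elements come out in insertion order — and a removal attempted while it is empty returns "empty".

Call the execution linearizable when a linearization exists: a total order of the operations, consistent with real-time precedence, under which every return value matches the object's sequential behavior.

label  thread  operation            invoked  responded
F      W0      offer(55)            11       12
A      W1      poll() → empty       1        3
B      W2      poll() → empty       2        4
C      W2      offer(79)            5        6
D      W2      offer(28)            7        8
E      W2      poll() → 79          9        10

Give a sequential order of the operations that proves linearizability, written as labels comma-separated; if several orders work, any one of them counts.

A, B, C, D, E, F

1. A poll() → empty, leaving queue <>
2. B poll() → empty, leaving queue <>
3. C offer(79), leaving queue <79>
4. D offer(28), leaving queue <79,28>
5. E poll() → 79, leaving queue <28>
6. F offer(55), leaving queue <28,55>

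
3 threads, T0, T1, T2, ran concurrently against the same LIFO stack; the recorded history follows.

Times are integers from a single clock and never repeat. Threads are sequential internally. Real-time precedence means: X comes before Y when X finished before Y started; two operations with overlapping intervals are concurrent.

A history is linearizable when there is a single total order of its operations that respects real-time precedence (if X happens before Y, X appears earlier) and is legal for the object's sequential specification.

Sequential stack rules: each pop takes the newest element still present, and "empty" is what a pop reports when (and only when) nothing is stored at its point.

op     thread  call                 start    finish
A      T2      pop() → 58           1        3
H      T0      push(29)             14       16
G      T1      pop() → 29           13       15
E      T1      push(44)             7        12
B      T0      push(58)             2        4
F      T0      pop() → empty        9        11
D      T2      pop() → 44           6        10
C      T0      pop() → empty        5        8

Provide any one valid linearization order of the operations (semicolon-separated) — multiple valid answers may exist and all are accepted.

B; A; C; E; D; F; H; G

1. B push(58), leaving stack <58>
2. A pop() → 58, leaving stack <>
3. C pop() → empty, leaving stack <>
4. E push(44), leaving stack <44>
5. D pop() → 44, leaving stack <>
6. F pop() → empty, leaving stack <>
7. H push(29), leaving stack <29>
8. G pop() → 29, leaving stack <>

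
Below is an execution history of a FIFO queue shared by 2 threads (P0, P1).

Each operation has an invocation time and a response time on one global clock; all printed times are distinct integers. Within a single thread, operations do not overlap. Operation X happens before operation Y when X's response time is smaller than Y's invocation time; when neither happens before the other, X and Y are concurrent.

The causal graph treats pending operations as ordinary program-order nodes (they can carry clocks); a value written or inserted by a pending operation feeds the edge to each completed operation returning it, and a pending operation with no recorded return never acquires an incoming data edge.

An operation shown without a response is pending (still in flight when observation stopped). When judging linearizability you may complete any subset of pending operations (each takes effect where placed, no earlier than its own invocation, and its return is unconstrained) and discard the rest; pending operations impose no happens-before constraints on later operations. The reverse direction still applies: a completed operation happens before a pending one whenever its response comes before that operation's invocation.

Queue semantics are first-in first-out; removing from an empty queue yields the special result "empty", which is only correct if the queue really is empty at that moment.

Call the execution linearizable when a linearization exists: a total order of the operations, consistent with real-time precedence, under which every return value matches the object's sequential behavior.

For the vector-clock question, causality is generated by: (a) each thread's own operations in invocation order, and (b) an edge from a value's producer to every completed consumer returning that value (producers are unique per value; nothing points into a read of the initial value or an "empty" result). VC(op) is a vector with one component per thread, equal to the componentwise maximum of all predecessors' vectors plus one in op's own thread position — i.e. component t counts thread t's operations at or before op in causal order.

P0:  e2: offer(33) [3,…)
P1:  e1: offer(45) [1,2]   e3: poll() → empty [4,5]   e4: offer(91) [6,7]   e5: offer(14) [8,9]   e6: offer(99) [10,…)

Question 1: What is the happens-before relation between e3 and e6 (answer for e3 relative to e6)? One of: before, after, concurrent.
before

e3 spans [4,5], e6 spans [10,…)
resp(e3)=5 < inv(e6)=10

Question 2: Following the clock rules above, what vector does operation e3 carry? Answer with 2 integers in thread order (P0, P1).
(0, 2)

VC(e1, invoked at 1): no causal predecessors; +1 on P1 → (0, 1)
VC(e2, invoked at 3): no causal predecessors; +1 on P0 → (1, 0)
e3, invoked 4, takes VC(e1)=(0, 1) under max, adds 1 for P1 → (0, 2)
e4, invoked 6, takes VC(e3)=(0, 2) under max, adds 1 for P1 → (0, 3)
e5, invoked 8, takes VC(e4)=(0, 3) under max, adds 1 for P1 → (0, 4)
e6, invoked 10, takes VC(e5)=(0, 4) under max, adds 1 for P1 → (0, 5)
target: VC(e3) = (0, 2)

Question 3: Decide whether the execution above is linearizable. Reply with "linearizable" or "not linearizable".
not linearizable

events 1..4 are fine; event 5 — the response of e3 at time 5 — makes the prefix non-linearizable
exhaustive check: the 2 completed FIFO queue ops admit one real-time order; illegal
no completion choice of the 1 pending operation (e2) rescues it — every subset was tried
take e1, e3 (pending dropped): step 2 already fails, because e3 poll() → empty cannot occur there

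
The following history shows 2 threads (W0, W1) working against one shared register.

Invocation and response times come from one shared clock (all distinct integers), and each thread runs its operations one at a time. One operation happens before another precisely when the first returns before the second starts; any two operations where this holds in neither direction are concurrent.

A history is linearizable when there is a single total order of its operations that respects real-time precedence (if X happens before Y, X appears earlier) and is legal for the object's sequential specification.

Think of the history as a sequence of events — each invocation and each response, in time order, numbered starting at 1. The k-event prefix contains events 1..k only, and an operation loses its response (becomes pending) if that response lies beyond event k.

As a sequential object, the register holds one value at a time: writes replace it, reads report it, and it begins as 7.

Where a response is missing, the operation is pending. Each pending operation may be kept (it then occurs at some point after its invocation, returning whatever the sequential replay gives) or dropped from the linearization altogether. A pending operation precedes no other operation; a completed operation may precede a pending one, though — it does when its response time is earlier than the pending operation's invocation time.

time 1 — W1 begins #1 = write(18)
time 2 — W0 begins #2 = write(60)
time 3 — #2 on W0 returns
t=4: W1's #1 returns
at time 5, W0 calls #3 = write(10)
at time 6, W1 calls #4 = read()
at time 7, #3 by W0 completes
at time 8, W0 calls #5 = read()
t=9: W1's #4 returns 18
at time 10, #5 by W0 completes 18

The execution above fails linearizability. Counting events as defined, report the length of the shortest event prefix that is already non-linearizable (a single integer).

one valid order for events 1..9 is #2, #1, #4, #3:
1. #2 write(60), leaving value 60
2. #1 write(18), leaving value 18
3. #4 read() → 18, leaving value 18
4. #3 write(10), leaving value 10
include event 10 — #5 responding at 10 — and every candidate order breaks
for example #1, #2, #3, #4, #5 fails at step 4: #4 read() → 18 is not legal there
for example #1, #2, #3, #5, #4 fails at step 4: #5 read() → 18 is not legal there

10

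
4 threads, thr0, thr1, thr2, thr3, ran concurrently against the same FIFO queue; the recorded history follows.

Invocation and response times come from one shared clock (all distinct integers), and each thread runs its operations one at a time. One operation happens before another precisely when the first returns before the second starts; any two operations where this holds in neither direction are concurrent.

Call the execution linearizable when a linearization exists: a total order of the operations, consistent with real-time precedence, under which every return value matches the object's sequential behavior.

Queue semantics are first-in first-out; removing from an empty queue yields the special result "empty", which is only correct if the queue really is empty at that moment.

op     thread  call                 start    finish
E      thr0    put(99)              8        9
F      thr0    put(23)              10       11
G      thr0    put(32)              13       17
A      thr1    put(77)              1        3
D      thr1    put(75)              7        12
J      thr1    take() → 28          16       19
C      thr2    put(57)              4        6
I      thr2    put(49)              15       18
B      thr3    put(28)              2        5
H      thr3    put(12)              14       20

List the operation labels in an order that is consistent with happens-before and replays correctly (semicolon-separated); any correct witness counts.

B; A; C; D; E; F; G; H; I; J

after step 1 (B put(28)): queue <28>
after step 2 (A put(77)): queue <28,77>
after step 3 (C put(57)): queue <28,77,57>
after step 4 (D put(75)): queue <28,77,57,75>
after step 5 (E put(99)): queue <28,77,57,75,99>
after step 6 (F put(23)): queue <28,77,57,75,99,23>
after step 7 (G put(32)): queue <28,77,57,75,99,23,32>
after step 8 (H put(12)): queue <28,77,57,75,99,23,32,12>
after step 9 (I put(49)): queue <28,77,57,75,99,23,32,12,49>
after step 10 (J take() → 28): queue <77,57,75,99,23,32,12,49>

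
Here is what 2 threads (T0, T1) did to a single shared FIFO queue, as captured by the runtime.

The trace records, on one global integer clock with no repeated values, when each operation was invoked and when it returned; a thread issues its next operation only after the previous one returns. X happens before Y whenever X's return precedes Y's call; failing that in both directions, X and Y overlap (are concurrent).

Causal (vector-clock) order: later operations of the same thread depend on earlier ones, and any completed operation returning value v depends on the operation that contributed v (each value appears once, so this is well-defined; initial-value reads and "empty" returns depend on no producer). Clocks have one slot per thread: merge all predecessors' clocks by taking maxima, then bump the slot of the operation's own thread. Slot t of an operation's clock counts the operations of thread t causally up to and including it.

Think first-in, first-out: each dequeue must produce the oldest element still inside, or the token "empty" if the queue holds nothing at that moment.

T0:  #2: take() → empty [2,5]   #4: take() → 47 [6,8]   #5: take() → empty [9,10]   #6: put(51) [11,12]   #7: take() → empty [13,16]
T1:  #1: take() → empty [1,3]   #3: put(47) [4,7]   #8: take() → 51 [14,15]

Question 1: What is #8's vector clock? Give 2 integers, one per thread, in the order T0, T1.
(4, 3)

VC(#1, invoked at 1): no causal predecessors; +1 on T1 → (0, 1)
VC(#2, invoked at 2): no causal predecessors; +1 on T0 → (1, 0)
from VC(#1)=(0, 1), #3 (invoked 4) maxes components and bumps T1 → (0, 2)
from VC(#2)=(1, 0), VC(#3)=(0, 2), #4 (invoked 6) maxes components and bumps T0 → (2, 2)
from VC(#4)=(2, 2), #5 (invoked 9) maxes components and bumps T0 → (3, 2)
from VC(#5)=(3, 2), #6 (invoked 11) maxes components and bumps T0 → (4, 2)
from VC(#3)=(0, 2), VC(#6)=(4, 2), #8 (invoked 14) maxes components and bumps T1 → (4, 3)
from VC(#6)=(4, 2), #7 (invoked 13) maxes components and bumps T0 → (5, 2)
target: VC(#8) = (4, 3)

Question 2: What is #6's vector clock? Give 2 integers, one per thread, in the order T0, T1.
(4, 2)

no predecessors for #1 (invoked 1): T1 increments from zero → (0, 1)
no predecessors for #2 (invoked 2): T0 increments from zero → (1, 0)
merge at #3 (invoked 4): VC(#1)=(0, 1), own-thread bump on T1 → (0, 2)
merge at #4 (invoked 6): VC(#2)=(1, 0), VC(#3)=(0, 2), own-thread bump on T0 → (2, 2)
merge at #5 (invoked 9): VC(#4)=(2, 2), own-thread bump on T0 → (3, 2)
merge at #6 (invoked 11): VC(#5)=(3, 2), own-thread bump on T0 → (4, 2)
merge at #8 (invoked 14): VC(#3)=(0, 2), VC(#6)=(4, 2), own-thread bump on T1 → (4, 3)
merge at #7 (invoked 13): VC(#6)=(4, 2), own-thread bump on T0 → (5, 2)
target: VC(#6) = (4, 2)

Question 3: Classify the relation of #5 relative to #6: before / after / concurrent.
before

#5 spans [9,10], #6 spans [11,12]
resp(#5)=10 < inv(#6)=11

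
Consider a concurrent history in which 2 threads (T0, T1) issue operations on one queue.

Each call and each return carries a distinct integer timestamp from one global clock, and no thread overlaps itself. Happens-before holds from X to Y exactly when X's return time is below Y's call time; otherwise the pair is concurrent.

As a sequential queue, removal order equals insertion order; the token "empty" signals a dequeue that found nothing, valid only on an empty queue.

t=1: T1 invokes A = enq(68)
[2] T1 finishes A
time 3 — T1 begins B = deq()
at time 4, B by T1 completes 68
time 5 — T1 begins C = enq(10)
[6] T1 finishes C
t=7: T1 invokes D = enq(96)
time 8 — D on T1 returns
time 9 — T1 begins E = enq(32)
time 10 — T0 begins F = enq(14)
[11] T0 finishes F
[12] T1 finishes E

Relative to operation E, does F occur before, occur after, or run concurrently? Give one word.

concurrent

F spans [10,11], E spans [9,12]
the intervals overlap in both directions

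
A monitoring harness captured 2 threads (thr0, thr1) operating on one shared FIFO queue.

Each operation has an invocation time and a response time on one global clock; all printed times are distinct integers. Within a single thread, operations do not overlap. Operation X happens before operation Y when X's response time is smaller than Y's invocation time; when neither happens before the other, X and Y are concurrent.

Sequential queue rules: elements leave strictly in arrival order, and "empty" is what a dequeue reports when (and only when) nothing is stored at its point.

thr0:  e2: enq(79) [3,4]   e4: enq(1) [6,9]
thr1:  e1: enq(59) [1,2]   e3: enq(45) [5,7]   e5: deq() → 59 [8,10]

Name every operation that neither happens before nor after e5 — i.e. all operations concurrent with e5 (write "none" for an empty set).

e5 runs from 8 to 10; window-overlapping ops are concurrent
e1 [1,2]: before
e2 [3,4]: before
e3 [5,7]: before
e4 [6,9]: concurrent

e4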